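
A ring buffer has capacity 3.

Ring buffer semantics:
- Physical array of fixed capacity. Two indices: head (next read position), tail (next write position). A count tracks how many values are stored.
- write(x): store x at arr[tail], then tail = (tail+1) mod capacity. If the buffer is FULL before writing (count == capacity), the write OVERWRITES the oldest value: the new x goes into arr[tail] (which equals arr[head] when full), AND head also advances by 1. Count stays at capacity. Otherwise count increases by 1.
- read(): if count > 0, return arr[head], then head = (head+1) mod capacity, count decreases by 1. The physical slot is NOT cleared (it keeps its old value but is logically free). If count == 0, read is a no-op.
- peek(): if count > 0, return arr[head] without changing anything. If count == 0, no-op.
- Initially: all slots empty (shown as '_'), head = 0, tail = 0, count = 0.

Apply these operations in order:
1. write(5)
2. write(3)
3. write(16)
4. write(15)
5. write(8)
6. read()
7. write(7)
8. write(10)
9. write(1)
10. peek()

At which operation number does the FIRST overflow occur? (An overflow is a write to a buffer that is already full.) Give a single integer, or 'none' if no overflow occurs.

Answer: 4

Derivation:
After op 1 (write(5)): arr=[5 _ _] head=0 tail=1 count=1
After op 2 (write(3)): arr=[5 3 _] head=0 tail=2 count=2
After op 3 (write(16)): arr=[5 3 16] head=0 tail=0 count=3
After op 4 (write(15)): arr=[15 3 16] head=1 tail=1 count=3
After op 5 (write(8)): arr=[15 8 16] head=2 tail=2 count=3
After op 6 (read()): arr=[15 8 16] head=0 tail=2 count=2
After op 7 (write(7)): arr=[15 8 7] head=0 tail=0 count=3
After op 8 (write(10)): arr=[10 8 7] head=1 tail=1 count=3
After op 9 (write(1)): arr=[10 1 7] head=2 tail=2 count=3
After op 10 (peek()): arr=[10 1 7] head=2 tail=2 count=3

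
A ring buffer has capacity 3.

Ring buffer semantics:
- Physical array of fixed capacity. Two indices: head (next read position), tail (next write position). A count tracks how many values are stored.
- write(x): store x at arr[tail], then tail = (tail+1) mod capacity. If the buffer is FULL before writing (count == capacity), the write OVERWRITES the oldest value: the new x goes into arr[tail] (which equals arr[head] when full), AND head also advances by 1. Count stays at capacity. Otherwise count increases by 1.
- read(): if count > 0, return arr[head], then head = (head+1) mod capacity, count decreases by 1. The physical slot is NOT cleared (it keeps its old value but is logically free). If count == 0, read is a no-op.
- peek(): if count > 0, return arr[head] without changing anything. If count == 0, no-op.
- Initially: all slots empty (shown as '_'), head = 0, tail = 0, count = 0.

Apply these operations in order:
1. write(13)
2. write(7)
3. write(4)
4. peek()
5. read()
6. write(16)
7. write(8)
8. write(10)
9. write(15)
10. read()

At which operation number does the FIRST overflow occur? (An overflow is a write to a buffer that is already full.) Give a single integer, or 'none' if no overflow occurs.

Answer: 7

Derivation:
After op 1 (write(13)): arr=[13 _ _] head=0 tail=1 count=1
After op 2 (write(7)): arr=[13 7 _] head=0 tail=2 count=2
After op 3 (write(4)): arr=[13 7 4] head=0 tail=0 count=3
After op 4 (peek()): arr=[13 7 4] head=0 tail=0 count=3
After op 5 (read()): arr=[13 7 4] head=1 tail=0 count=2
After op 6 (write(16)): arr=[16 7 4] head=1 tail=1 count=3
After op 7 (write(8)): arr=[16 8 4] head=2 tail=2 count=3
After op 8 (write(10)): arr=[16 8 10] head=0 tail=0 count=3
After op 9 (write(15)): arr=[15 8 10] head=1 tail=1 count=3
After op 10 (read()): arr=[15 8 10] head=2 tail=1 count=2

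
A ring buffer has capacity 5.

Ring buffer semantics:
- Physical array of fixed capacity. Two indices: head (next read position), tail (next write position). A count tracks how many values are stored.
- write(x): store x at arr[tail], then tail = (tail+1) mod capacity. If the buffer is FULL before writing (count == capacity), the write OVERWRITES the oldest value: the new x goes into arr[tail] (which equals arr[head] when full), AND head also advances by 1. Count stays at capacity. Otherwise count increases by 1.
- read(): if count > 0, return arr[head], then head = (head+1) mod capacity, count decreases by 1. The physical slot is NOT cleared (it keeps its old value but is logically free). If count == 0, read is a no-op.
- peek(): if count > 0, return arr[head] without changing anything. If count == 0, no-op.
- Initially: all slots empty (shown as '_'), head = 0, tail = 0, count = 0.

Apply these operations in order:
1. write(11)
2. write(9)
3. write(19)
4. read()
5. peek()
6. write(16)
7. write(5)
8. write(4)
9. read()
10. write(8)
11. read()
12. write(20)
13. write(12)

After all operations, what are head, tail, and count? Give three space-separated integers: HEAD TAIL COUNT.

Answer: 4 4 5

Derivation:
After op 1 (write(11)): arr=[11 _ _ _ _] head=0 tail=1 count=1
After op 2 (write(9)): arr=[11 9 _ _ _] head=0 tail=2 count=2
After op 3 (write(19)): arr=[11 9 19 _ _] head=0 tail=3 count=3
After op 4 (read()): arr=[11 9 19 _ _] head=1 tail=3 count=2
After op 5 (peek()): arr=[11 9 19 _ _] head=1 tail=3 count=2
After op 6 (write(16)): arr=[11 9 19 16 _] head=1 tail=4 count=3
After op 7 (write(5)): arr=[11 9 19 16 5] head=1 tail=0 count=4
After op 8 (write(4)): arr=[4 9 19 16 5] head=1 tail=1 count=5
After op 9 (read()): arr=[4 9 19 16 5] head=2 tail=1 count=4
After op 10 (write(8)): arr=[4 8 19 16 5] head=2 tail=2 count=5
After op 11 (read()): arr=[4 8 19 16 5] head=3 tail=2 count=4
After op 12 (write(20)): arr=[4 8 20 16 5] head=3 tail=3 count=5
After op 13 (write(12)): arr=[4 8 20 12 5] head=4 tail=4 count=5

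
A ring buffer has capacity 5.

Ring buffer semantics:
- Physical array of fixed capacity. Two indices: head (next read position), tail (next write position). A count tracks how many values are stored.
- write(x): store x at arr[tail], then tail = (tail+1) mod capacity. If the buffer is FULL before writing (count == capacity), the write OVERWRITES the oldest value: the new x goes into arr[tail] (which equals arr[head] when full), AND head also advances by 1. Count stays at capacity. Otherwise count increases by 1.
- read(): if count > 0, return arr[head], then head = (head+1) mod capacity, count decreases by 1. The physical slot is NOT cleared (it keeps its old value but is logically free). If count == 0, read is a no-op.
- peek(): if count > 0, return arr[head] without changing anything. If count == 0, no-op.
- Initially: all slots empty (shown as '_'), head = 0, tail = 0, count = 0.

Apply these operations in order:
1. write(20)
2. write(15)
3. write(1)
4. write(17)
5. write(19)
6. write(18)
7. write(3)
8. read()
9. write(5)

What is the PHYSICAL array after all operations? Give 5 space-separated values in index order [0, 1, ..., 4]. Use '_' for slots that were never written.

After op 1 (write(20)): arr=[20 _ _ _ _] head=0 tail=1 count=1
After op 2 (write(15)): arr=[20 15 _ _ _] head=0 tail=2 count=2
After op 3 (write(1)): arr=[20 15 1 _ _] head=0 tail=3 count=3
After op 4 (write(17)): arr=[20 15 1 17 _] head=0 tail=4 count=4
After op 5 (write(19)): arr=[20 15 1 17 19] head=0 tail=0 count=5
After op 6 (write(18)): arr=[18 15 1 17 19] head=1 tail=1 count=5
After op 7 (write(3)): arr=[18 3 1 17 19] head=2 tail=2 count=5
After op 8 (read()): arr=[18 3 1 17 19] head=3 tail=2 count=4
After op 9 (write(5)): arr=[18 3 5 17 19] head=3 tail=3 count=5

Answer: 18 3 5 17 19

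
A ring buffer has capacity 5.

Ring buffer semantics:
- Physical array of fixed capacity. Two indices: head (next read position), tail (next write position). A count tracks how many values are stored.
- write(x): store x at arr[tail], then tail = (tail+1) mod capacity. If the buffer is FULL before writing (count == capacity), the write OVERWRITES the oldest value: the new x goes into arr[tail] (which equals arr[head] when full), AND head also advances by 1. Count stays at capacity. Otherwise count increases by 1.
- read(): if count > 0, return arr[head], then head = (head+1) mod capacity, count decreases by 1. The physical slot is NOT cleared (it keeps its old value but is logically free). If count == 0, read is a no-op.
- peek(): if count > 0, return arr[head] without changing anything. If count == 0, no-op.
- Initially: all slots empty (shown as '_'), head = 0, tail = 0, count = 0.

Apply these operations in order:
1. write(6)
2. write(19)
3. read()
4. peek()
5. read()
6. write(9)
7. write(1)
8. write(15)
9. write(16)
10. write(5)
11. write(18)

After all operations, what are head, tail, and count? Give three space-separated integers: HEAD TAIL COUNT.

After op 1 (write(6)): arr=[6 _ _ _ _] head=0 tail=1 count=1
After op 2 (write(19)): arr=[6 19 _ _ _] head=0 tail=2 count=2
After op 3 (read()): arr=[6 19 _ _ _] head=1 tail=2 count=1
After op 4 (peek()): arr=[6 19 _ _ _] head=1 tail=2 count=1
After op 5 (read()): arr=[6 19 _ _ _] head=2 tail=2 count=0
After op 6 (write(9)): arr=[6 19 9 _ _] head=2 tail=3 count=1
After op 7 (write(1)): arr=[6 19 9 1 _] head=2 tail=4 count=2
After op 8 (write(15)): arr=[6 19 9 1 15] head=2 tail=0 count=3
After op 9 (write(16)): arr=[16 19 9 1 15] head=2 tail=1 count=4
After op 10 (write(5)): arr=[16 5 9 1 15] head=2 tail=2 count=5
After op 11 (write(18)): arr=[16 5 18 1 15] head=3 tail=3 count=5

Answer: 3 3 5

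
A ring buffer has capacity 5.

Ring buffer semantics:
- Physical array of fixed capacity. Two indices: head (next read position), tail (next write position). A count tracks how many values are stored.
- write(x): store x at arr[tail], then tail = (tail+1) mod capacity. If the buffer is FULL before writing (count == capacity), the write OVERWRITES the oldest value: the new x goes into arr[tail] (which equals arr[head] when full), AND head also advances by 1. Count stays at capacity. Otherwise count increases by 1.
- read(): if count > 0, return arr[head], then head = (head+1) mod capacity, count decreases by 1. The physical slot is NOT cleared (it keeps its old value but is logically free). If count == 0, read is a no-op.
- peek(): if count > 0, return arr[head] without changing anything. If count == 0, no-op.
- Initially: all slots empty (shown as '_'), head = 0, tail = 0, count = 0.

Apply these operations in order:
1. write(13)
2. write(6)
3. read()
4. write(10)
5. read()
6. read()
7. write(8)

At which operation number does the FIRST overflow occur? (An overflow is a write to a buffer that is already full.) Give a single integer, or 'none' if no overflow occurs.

After op 1 (write(13)): arr=[13 _ _ _ _] head=0 tail=1 count=1
After op 2 (write(6)): arr=[13 6 _ _ _] head=0 tail=2 count=2
After op 3 (read()): arr=[13 6 _ _ _] head=1 tail=2 count=1
After op 4 (write(10)): arr=[13 6 10 _ _] head=1 tail=3 count=2
After op 5 (read()): arr=[13 6 10 _ _] head=2 tail=3 count=1
After op 6 (read()): arr=[13 6 10 _ _] head=3 tail=3 count=0
After op 7 (write(8)): arr=[13 6 10 8 _] head=3 tail=4 count=1

Answer: none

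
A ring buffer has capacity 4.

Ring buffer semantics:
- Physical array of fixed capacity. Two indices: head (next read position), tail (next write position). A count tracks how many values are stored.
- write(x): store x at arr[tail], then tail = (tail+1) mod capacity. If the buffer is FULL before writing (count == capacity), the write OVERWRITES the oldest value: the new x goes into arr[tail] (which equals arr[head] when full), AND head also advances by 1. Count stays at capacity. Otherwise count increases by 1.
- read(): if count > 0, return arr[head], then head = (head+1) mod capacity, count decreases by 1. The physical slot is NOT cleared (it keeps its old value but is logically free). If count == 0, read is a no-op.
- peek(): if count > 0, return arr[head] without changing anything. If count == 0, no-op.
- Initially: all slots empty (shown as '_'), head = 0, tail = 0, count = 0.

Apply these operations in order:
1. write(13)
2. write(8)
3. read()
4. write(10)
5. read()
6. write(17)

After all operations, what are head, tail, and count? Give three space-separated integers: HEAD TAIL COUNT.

Answer: 2 0 2

Derivation:
After op 1 (write(13)): arr=[13 _ _ _] head=0 tail=1 count=1
After op 2 (write(8)): arr=[13 8 _ _] head=0 tail=2 count=2
After op 3 (read()): arr=[13 8 _ _] head=1 tail=2 count=1
After op 4 (write(10)): arr=[13 8 10 _] head=1 tail=3 count=2
After op 5 (read()): arr=[13 8 10 _] head=2 tail=3 count=1
After op 6 (write(17)): arr=[13 8 10 17] head=2 tail=0 count=2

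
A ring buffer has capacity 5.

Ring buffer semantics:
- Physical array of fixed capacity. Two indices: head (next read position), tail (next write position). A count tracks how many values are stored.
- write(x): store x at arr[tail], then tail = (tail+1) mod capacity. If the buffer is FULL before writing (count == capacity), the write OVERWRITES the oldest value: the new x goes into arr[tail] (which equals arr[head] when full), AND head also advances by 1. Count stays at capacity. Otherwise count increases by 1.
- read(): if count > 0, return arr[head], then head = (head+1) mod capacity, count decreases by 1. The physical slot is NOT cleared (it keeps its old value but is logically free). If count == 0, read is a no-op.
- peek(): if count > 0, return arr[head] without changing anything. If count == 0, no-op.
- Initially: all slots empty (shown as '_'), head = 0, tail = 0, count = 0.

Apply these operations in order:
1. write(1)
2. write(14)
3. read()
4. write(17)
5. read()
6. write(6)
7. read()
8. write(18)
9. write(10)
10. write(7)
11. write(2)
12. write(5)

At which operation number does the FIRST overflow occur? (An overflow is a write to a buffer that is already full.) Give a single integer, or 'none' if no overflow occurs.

Answer: 12

Derivation:
After op 1 (write(1)): arr=[1 _ _ _ _] head=0 tail=1 count=1
After op 2 (write(14)): arr=[1 14 _ _ _] head=0 tail=2 count=2
After op 3 (read()): arr=[1 14 _ _ _] head=1 tail=2 count=1
After op 4 (write(17)): arr=[1 14 17 _ _] head=1 tail=3 count=2
After op 5 (read()): arr=[1 14 17 _ _] head=2 tail=3 count=1
After op 6 (write(6)): arr=[1 14 17 6 _] head=2 tail=4 count=2
After op 7 (read()): arr=[1 14 17 6 _] head=3 tail=4 count=1
After op 8 (write(18)): arr=[1 14 17 6 18] head=3 tail=0 count=2
After op 9 (write(10)): arr=[10 14 17 6 18] head=3 tail=1 count=3
After op 10 (write(7)): arr=[10 7 17 6 18] head=3 tail=2 count=4
After op 11 (write(2)): arr=[10 7 2 6 18] head=3 tail=3 count=5
After op 12 (write(5)): arr=[10 7 2 5 18] head=4 tail=4 count=5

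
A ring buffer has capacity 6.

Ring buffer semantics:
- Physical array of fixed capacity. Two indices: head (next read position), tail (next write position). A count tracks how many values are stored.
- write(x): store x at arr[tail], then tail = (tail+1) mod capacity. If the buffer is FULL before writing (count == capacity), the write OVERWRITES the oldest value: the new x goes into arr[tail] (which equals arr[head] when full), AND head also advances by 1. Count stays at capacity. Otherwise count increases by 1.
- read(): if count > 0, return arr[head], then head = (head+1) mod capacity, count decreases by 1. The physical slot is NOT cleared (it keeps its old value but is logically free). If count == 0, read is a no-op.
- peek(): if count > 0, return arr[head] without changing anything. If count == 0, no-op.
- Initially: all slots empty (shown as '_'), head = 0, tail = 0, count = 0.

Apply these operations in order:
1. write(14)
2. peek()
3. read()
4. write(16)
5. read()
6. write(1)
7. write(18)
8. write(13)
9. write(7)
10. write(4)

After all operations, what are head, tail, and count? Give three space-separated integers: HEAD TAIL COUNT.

After op 1 (write(14)): arr=[14 _ _ _ _ _] head=0 tail=1 count=1
After op 2 (peek()): arr=[14 _ _ _ _ _] head=0 tail=1 count=1
After op 3 (read()): arr=[14 _ _ _ _ _] head=1 tail=1 count=0
After op 4 (write(16)): arr=[14 16 _ _ _ _] head=1 tail=2 count=1
After op 5 (read()): arr=[14 16 _ _ _ _] head=2 tail=2 count=0
After op 6 (write(1)): arr=[14 16 1 _ _ _] head=2 tail=3 count=1
After op 7 (write(18)): arr=[14 16 1 18 _ _] head=2 tail=4 count=2
After op 8 (write(13)): arr=[14 16 1 18 13 _] head=2 tail=5 count=3
After op 9 (write(7)): arr=[14 16 1 18 13 7] head=2 tail=0 count=4
After op 10 (write(4)): arr=[4 16 1 18 13 7] head=2 tail=1 count=5

Answer: 2 1 5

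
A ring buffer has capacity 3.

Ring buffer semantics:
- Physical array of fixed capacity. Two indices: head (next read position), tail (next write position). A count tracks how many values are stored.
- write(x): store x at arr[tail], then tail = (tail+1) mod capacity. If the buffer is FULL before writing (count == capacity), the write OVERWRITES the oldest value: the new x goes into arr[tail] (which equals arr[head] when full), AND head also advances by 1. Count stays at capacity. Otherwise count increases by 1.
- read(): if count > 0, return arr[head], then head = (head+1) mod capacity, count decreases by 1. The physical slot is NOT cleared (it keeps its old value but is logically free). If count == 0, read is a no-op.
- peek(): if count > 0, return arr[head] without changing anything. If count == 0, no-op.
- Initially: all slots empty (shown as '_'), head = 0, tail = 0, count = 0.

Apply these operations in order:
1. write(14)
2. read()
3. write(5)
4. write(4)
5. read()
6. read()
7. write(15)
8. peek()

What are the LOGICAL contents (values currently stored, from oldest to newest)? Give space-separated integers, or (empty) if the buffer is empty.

Answer: 15

Derivation:
After op 1 (write(14)): arr=[14 _ _] head=0 tail=1 count=1
After op 2 (read()): arr=[14 _ _] head=1 tail=1 count=0
After op 3 (write(5)): arr=[14 5 _] head=1 tail=2 count=1
After op 4 (write(4)): arr=[14 5 4] head=1 tail=0 count=2
After op 5 (read()): arr=[14 5 4] head=2 tail=0 count=1
After op 6 (read()): arr=[14 5 4] head=0 tail=0 count=0
After op 7 (write(15)): arr=[15 5 4] head=0 tail=1 count=1
After op 8 (peek()): arr=[15 5 4] head=0 tail=1 count=1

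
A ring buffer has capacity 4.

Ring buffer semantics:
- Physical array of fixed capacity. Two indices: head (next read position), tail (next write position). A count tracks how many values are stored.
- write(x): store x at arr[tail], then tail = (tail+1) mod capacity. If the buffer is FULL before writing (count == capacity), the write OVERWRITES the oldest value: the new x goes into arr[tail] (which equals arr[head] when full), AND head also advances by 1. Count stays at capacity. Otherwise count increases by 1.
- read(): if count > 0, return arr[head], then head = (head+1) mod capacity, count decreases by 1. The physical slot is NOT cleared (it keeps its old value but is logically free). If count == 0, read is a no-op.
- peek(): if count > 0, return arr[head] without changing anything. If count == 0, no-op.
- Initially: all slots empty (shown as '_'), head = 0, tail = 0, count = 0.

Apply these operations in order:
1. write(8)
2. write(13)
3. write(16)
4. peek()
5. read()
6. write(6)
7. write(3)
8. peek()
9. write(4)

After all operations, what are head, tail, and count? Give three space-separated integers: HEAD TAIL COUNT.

Answer: 2 2 4

Derivation:
After op 1 (write(8)): arr=[8 _ _ _] head=0 tail=1 count=1
After op 2 (write(13)): arr=[8 13 _ _] head=0 tail=2 count=2
After op 3 (write(16)): arr=[8 13 16 _] head=0 tail=3 count=3
After op 4 (peek()): arr=[8 13 16 _] head=0 tail=3 count=3
After op 5 (read()): arr=[8 13 16 _] head=1 tail=3 count=2
After op 6 (write(6)): arr=[8 13 16 6] head=1 tail=0 count=3
After op 7 (write(3)): arr=[3 13 16 6] head=1 tail=1 count=4
After op 8 (peek()): arr=[3 13 16 6] head=1 tail=1 count=4
After op 9 (write(4)): arr=[3 4 16 6] head=2 tail=2 count=4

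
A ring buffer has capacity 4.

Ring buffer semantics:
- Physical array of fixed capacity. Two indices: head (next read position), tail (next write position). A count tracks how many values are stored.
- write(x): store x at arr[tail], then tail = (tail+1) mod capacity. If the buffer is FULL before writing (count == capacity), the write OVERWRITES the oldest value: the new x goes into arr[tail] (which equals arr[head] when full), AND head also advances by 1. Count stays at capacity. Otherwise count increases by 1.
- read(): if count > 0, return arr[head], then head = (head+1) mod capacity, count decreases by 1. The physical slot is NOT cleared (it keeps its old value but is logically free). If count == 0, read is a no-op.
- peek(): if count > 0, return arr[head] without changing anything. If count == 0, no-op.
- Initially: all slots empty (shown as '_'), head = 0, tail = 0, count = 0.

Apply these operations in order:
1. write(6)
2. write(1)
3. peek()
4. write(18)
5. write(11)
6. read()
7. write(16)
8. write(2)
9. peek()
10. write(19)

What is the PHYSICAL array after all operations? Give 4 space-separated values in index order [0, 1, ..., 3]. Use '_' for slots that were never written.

After op 1 (write(6)): arr=[6 _ _ _] head=0 tail=1 count=1
After op 2 (write(1)): arr=[6 1 _ _] head=0 tail=2 count=2
After op 3 (peek()): arr=[6 1 _ _] head=0 tail=2 count=2
After op 4 (write(18)): arr=[6 1 18 _] head=0 tail=3 count=3
After op 5 (write(11)): arr=[6 1 18 11] head=0 tail=0 count=4
After op 6 (read()): arr=[6 1 18 11] head=1 tail=0 count=3
After op 7 (write(16)): arr=[16 1 18 11] head=1 tail=1 count=4
After op 8 (write(2)): arr=[16 2 18 11] head=2 tail=2 count=4
After op 9 (peek()): arr=[16 2 18 11] head=2 tail=2 count=4
After op 10 (write(19)): arr=[16 2 19 11] head=3 tail=3 count=4

Answer: 16 2 19 11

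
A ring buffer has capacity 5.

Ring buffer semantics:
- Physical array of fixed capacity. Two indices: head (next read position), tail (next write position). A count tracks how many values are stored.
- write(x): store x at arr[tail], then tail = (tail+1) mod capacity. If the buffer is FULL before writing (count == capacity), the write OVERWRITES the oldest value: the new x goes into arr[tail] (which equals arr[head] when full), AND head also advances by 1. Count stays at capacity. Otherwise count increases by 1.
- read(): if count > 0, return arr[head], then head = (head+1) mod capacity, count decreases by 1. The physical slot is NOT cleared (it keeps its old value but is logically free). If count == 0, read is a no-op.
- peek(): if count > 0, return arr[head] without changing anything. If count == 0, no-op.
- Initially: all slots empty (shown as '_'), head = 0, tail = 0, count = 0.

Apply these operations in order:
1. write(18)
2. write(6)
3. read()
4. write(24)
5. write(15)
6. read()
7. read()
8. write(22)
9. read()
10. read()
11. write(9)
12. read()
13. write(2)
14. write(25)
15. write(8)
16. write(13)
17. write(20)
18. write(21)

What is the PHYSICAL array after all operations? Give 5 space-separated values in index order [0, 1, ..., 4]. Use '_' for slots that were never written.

After op 1 (write(18)): arr=[18 _ _ _ _] head=0 tail=1 count=1
After op 2 (write(6)): arr=[18 6 _ _ _] head=0 tail=2 count=2
After op 3 (read()): arr=[18 6 _ _ _] head=1 tail=2 count=1
After op 4 (write(24)): arr=[18 6 24 _ _] head=1 tail=3 count=2
After op 5 (write(15)): arr=[18 6 24 15 _] head=1 tail=4 count=3
After op 6 (read()): arr=[18 6 24 15 _] head=2 tail=4 count=2
After op 7 (read()): arr=[18 6 24 15 _] head=3 tail=4 count=1
After op 8 (write(22)): arr=[18 6 24 15 22] head=3 tail=0 count=2
After op 9 (read()): arr=[18 6 24 15 22] head=4 tail=0 count=1
After op 10 (read()): arr=[18 6 24 15 22] head=0 tail=0 count=0
After op 11 (write(9)): arr=[9 6 24 15 22] head=0 tail=1 count=1
After op 12 (read()): arr=[9 6 24 15 22] head=1 tail=1 count=0
After op 13 (write(2)): arr=[9 2 24 15 22] head=1 tail=2 count=1
After op 14 (write(25)): arr=[9 2 25 15 22] head=1 tail=3 count=2
After op 15 (write(8)): arr=[9 2 25 8 22] head=1 tail=4 count=3
After op 16 (write(13)): arr=[9 2 25 8 13] head=1 tail=0 count=4
After op 17 (write(20)): arr=[20 2 25 8 13] head=1 tail=1 count=5
After op 18 (write(21)): arr=[20 21 25 8 13] head=2 tail=2 count=5

Answer: 20 21 25 8 13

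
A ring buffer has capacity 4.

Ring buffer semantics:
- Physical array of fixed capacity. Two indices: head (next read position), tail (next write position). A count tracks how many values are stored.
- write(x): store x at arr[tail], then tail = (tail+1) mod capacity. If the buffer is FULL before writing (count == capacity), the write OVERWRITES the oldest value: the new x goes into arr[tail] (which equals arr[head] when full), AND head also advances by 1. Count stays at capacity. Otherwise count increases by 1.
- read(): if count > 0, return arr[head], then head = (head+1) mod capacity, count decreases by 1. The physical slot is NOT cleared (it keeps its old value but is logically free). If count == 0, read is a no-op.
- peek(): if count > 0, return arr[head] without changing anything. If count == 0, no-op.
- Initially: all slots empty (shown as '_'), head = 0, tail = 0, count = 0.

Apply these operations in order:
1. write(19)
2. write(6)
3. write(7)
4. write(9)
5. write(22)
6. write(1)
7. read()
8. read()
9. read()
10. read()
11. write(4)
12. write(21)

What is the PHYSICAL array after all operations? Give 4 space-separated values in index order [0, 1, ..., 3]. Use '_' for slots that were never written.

After op 1 (write(19)): arr=[19 _ _ _] head=0 tail=1 count=1
After op 2 (write(6)): arr=[19 6 _ _] head=0 tail=2 count=2
After op 3 (write(7)): arr=[19 6 7 _] head=0 tail=3 count=3
After op 4 (write(9)): arr=[19 6 7 9] head=0 tail=0 count=4
After op 5 (write(22)): arr=[22 6 7 9] head=1 tail=1 count=4
After op 6 (write(1)): arr=[22 1 7 9] head=2 tail=2 count=4
After op 7 (read()): arr=[22 1 7 9] head=3 tail=2 count=3
After op 8 (read()): arr=[22 1 7 9] head=0 tail=2 count=2
After op 9 (read()): arr=[22 1 7 9] head=1 tail=2 count=1
After op 10 (read()): arr=[22 1 7 9] head=2 tail=2 count=0
After op 11 (write(4)): arr=[22 1 4 9] head=2 tail=3 count=1
After op 12 (write(21)): arr=[22 1 4 21] head=2 tail=0 count=2

Answer: 22 1 4 21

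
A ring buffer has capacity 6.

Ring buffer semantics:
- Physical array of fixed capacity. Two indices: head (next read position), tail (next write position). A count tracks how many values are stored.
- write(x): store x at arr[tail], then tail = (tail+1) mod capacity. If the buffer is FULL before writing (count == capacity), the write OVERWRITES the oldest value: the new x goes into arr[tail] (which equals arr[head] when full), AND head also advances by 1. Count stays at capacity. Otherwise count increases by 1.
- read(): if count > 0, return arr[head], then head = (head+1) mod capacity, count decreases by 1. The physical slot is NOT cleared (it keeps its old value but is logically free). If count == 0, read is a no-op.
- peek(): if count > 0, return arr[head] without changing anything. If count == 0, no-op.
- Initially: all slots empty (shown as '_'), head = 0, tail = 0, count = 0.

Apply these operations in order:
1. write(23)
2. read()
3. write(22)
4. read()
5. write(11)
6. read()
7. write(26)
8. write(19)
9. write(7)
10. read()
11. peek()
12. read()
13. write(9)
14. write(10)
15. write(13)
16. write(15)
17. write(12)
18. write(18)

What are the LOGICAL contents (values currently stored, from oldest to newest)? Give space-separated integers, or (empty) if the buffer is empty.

Answer: 9 10 13 15 12 18

Derivation:
After op 1 (write(23)): arr=[23 _ _ _ _ _] head=0 tail=1 count=1
After op 2 (read()): arr=[23 _ _ _ _ _] head=1 tail=1 count=0
After op 3 (write(22)): arr=[23 22 _ _ _ _] head=1 tail=2 count=1
After op 4 (read()): arr=[23 22 _ _ _ _] head=2 tail=2 count=0
After op 5 (write(11)): arr=[23 22 11 _ _ _] head=2 tail=3 count=1
After op 6 (read()): arr=[23 22 11 _ _ _] head=3 tail=3 count=0
After op 7 (write(26)): arr=[23 22 11 26 _ _] head=3 tail=4 count=1
After op 8 (write(19)): arr=[23 22 11 26 19 _] head=3 tail=5 count=2
After op 9 (write(7)): arr=[23 22 11 26 19 7] head=3 tail=0 count=3
After op 10 (read()): arr=[23 22 11 26 19 7] head=4 tail=0 count=2
After op 11 (peek()): arr=[23 22 11 26 19 7] head=4 tail=0 count=2
After op 12 (read()): arr=[23 22 11 26 19 7] head=5 tail=0 count=1
After op 13 (write(9)): arr=[9 22 11 26 19 7] head=5 tail=1 count=2
After op 14 (write(10)): arr=[9 10 11 26 19 7] head=5 tail=2 count=3
After op 15 (write(13)): arr=[9 10 13 26 19 7] head=5 tail=3 count=4
After op 16 (write(15)): arr=[9 10 13 15 19 7] head=5 tail=4 count=5
After op 17 (write(12)): arr=[9 10 13 15 12 7] head=5 tail=5 count=6
After op 18 (write(18)): arr=[9 10 13 15 12 18] head=0 tail=0 count=6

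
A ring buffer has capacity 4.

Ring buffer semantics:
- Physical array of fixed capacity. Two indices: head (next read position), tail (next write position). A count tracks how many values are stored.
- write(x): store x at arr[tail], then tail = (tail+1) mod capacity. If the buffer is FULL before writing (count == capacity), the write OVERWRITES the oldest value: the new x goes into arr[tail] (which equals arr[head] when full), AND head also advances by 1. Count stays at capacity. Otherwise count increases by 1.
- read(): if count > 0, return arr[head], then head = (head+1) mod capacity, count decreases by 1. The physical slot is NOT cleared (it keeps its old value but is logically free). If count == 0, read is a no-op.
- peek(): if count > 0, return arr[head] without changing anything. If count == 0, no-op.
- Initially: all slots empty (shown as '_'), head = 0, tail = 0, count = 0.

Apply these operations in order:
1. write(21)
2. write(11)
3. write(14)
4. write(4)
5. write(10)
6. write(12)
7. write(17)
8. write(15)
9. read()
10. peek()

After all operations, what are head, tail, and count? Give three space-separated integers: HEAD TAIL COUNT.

After op 1 (write(21)): arr=[21 _ _ _] head=0 tail=1 count=1
After op 2 (write(11)): arr=[21 11 _ _] head=0 tail=2 count=2
After op 3 (write(14)): arr=[21 11 14 _] head=0 tail=3 count=3
After op 4 (write(4)): arr=[21 11 14 4] head=0 tail=0 count=4
After op 5 (write(10)): arr=[10 11 14 4] head=1 tail=1 count=4
After op 6 (write(12)): arr=[10 12 14 4] head=2 tail=2 count=4
After op 7 (write(17)): arr=[10 12 17 4] head=3 tail=3 count=4
After op 8 (write(15)): arr=[10 12 17 15] head=0 tail=0 count=4
After op 9 (read()): arr=[10 12 17 15] head=1 tail=0 count=3
After op 10 (peek()): arr=[10 12 17 15] head=1 tail=0 count=3

Answer: 1 0 3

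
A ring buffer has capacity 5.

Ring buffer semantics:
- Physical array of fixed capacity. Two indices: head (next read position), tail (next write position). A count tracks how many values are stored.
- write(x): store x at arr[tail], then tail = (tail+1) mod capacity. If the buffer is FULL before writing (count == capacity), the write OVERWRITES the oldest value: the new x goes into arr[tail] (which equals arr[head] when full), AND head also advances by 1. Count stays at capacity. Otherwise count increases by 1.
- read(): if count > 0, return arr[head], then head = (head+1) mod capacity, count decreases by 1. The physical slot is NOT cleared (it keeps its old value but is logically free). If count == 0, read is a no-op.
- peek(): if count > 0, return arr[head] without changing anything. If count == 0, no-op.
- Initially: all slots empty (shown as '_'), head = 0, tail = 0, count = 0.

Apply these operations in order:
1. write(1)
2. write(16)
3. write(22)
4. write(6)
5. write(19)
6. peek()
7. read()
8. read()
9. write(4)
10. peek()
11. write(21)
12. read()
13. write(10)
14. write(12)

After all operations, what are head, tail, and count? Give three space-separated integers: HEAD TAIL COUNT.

Answer: 4 4 5

Derivation:
After op 1 (write(1)): arr=[1 _ _ _ _] head=0 tail=1 count=1
After op 2 (write(16)): arr=[1 16 _ _ _] head=0 tail=2 count=2
After op 3 (write(22)): arr=[1 16 22 _ _] head=0 tail=3 count=3
After op 4 (write(6)): arr=[1 16 22 6 _] head=0 tail=4 count=4
After op 5 (write(19)): arr=[1 16 22 6 19] head=0 tail=0 count=5
After op 6 (peek()): arr=[1 16 22 6 19] head=0 tail=0 count=5
After op 7 (read()): arr=[1 16 22 6 19] head=1 tail=0 count=4
After op 8 (read()): arr=[1 16 22 6 19] head=2 tail=0 count=3
After op 9 (write(4)): arr=[4 16 22 6 19] head=2 tail=1 count=4
After op 10 (peek()): arr=[4 16 22 6 19] head=2 tail=1 count=4
After op 11 (write(21)): arr=[4 21 22 6 19] head=2 tail=2 count=5
After op 12 (read()): arr=[4 21 22 6 19] head=3 tail=2 count=4
After op 13 (write(10)): arr=[4 21 10 6 19] head=3 tail=3 count=5
After op 14 (write(12)): arr=[4 21 10 12 19] head=4 tail=4 count=5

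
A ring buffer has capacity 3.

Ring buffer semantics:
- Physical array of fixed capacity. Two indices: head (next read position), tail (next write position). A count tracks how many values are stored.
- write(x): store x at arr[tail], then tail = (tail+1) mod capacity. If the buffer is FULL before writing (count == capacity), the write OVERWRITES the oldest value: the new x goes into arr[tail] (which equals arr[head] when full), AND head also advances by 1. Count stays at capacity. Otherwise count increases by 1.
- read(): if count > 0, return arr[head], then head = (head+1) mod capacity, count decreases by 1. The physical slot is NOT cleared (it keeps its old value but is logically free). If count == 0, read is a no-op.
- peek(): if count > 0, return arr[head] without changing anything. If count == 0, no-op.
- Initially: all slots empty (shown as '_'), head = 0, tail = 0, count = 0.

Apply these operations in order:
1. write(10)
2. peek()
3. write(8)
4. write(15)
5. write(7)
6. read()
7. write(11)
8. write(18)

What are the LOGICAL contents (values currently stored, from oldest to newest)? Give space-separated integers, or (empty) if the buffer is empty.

Answer: 7 11 18

Derivation:
After op 1 (write(10)): arr=[10 _ _] head=0 tail=1 count=1
After op 2 (peek()): arr=[10 _ _] head=0 tail=1 count=1
After op 3 (write(8)): arr=[10 8 _] head=0 tail=2 count=2
After op 4 (write(15)): arr=[10 8 15] head=0 tail=0 count=3
After op 5 (write(7)): arr=[7 8 15] head=1 tail=1 count=3
After op 6 (read()): arr=[7 8 15] head=2 tail=1 count=2
After op 7 (write(11)): arr=[7 11 15] head=2 tail=2 count=3
After op 8 (write(18)): arr=[7 11 18] head=0 tail=0 count=3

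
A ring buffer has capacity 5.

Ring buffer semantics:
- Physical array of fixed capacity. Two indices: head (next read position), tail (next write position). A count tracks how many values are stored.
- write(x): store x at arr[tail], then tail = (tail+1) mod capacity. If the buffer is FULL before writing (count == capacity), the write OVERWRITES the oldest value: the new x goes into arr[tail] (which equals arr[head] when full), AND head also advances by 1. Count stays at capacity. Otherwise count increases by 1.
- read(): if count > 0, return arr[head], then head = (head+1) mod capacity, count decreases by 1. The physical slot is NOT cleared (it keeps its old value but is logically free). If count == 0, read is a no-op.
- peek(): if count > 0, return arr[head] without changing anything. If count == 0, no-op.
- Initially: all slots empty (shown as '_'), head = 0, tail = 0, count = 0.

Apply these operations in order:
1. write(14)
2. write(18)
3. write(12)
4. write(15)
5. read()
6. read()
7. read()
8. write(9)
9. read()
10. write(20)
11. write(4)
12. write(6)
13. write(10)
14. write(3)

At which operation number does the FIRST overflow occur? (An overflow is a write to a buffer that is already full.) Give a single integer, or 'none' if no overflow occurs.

Answer: 14

Derivation:
After op 1 (write(14)): arr=[14 _ _ _ _] head=0 tail=1 count=1
After op 2 (write(18)): arr=[14 18 _ _ _] head=0 tail=2 count=2
After op 3 (write(12)): arr=[14 18 12 _ _] head=0 tail=3 count=3
After op 4 (write(15)): arr=[14 18 12 15 _] head=0 tail=4 count=4
After op 5 (read()): arr=[14 18 12 15 _] head=1 tail=4 count=3
After op 6 (read()): arr=[14 18 12 15 _] head=2 tail=4 count=2
After op 7 (read()): arr=[14 18 12 15 _] head=3 tail=4 count=1
After op 8 (write(9)): arr=[14 18 12 15 9] head=3 tail=0 count=2
After op 9 (read()): arr=[14 18 12 15 9] head=4 tail=0 count=1
After op 10 (write(20)): arr=[20 18 12 15 9] head=4 tail=1 count=2
After op 11 (write(4)): arr=[20 4 12 15 9] head=4 tail=2 count=3
After op 12 (write(6)): arr=[20 4 6 15 9] head=4 tail=3 count=4
After op 13 (write(10)): arr=[20 4 6 10 9] head=4 tail=4 count=5
After op 14 (write(3)): arr=[20 4 6 10 3] head=0 tail=0 count=5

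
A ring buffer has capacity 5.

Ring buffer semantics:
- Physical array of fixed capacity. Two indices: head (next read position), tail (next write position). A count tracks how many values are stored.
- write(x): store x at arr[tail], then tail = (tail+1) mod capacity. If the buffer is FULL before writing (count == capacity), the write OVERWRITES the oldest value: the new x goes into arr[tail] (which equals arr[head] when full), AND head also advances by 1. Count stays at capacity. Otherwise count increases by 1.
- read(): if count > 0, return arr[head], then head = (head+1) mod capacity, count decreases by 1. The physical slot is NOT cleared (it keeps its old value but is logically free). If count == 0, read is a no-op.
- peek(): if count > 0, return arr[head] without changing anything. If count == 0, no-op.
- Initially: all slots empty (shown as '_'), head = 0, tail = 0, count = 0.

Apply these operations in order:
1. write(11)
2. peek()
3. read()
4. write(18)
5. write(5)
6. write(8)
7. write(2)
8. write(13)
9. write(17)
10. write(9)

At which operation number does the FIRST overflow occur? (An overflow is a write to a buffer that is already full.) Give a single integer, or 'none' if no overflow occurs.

Answer: 9

Derivation:
After op 1 (write(11)): arr=[11 _ _ _ _] head=0 tail=1 count=1
After op 2 (peek()): arr=[11 _ _ _ _] head=0 tail=1 count=1
After op 3 (read()): arr=[11 _ _ _ _] head=1 tail=1 count=0
After op 4 (write(18)): arr=[11 18 _ _ _] head=1 tail=2 count=1
After op 5 (write(5)): arr=[11 18 5 _ _] head=1 tail=3 count=2
After op 6 (write(8)): arr=[11 18 5 8 _] head=1 tail=4 count=3
After op 7 (write(2)): arr=[11 18 5 8 2] head=1 tail=0 count=4
After op 8 (write(13)): arr=[13 18 5 8 2] head=1 tail=1 count=5
After op 9 (write(17)): arr=[13 17 5 8 2] head=2 tail=2 count=5
After op 10 (write(9)): arr=[13 17 9 8 2] head=3 tail=3 count=5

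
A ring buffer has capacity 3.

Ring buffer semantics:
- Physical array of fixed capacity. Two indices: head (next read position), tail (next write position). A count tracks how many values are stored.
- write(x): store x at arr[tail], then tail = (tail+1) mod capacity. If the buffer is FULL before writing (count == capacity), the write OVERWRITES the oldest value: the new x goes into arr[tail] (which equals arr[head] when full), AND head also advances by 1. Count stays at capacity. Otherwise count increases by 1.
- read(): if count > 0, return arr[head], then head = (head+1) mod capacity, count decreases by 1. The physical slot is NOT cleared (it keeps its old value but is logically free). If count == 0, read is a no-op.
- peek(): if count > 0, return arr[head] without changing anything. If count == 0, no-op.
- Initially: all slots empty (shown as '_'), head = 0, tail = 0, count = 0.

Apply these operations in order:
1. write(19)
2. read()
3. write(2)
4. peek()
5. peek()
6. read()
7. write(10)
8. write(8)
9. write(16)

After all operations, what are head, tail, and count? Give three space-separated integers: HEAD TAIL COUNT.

After op 1 (write(19)): arr=[19 _ _] head=0 tail=1 count=1
After op 2 (read()): arr=[19 _ _] head=1 tail=1 count=0
After op 3 (write(2)): arr=[19 2 _] head=1 tail=2 count=1
After op 4 (peek()): arr=[19 2 _] head=1 tail=2 count=1
After op 5 (peek()): arr=[19 2 _] head=1 tail=2 count=1
After op 6 (read()): arr=[19 2 _] head=2 tail=2 count=0
After op 7 (write(10)): arr=[19 2 10] head=2 tail=0 count=1
After op 8 (write(8)): arr=[8 2 10] head=2 tail=1 count=2
After op 9 (write(16)): arr=[8 16 10] head=2 tail=2 count=3

Answer: 2 2 3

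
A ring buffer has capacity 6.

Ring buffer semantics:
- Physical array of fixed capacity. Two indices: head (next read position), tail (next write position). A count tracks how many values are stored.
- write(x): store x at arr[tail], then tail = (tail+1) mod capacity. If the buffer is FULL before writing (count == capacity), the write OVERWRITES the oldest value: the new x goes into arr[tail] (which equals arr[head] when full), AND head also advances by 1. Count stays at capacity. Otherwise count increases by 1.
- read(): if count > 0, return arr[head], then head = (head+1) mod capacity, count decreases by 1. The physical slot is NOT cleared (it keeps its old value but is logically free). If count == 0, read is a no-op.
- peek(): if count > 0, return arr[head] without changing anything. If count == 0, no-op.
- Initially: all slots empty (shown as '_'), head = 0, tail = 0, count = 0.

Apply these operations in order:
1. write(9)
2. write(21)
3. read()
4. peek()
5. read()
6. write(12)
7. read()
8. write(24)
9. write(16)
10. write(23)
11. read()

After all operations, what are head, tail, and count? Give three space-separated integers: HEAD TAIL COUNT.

After op 1 (write(9)): arr=[9 _ _ _ _ _] head=0 tail=1 count=1
After op 2 (write(21)): arr=[9 21 _ _ _ _] head=0 tail=2 count=2
After op 3 (read()): arr=[9 21 _ _ _ _] head=1 tail=2 count=1
After op 4 (peek()): arr=[9 21 _ _ _ _] head=1 tail=2 count=1
After op 5 (read()): arr=[9 21 _ _ _ _] head=2 tail=2 count=0
After op 6 (write(12)): arr=[9 21 12 _ _ _] head=2 tail=3 count=1
After op 7 (read()): arr=[9 21 12 _ _ _] head=3 tail=3 count=0
After op 8 (write(24)): arr=[9 21 12 24 _ _] head=3 tail=4 count=1
After op 9 (write(16)): arr=[9 21 12 24 16 _] head=3 tail=5 count=2
After op 10 (write(23)): arr=[9 21 12 24 16 23] head=3 tail=0 count=3
After op 11 (read()): arr=[9 21 12 24 16 23] head=4 tail=0 count=2

Answer: 4 0 2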